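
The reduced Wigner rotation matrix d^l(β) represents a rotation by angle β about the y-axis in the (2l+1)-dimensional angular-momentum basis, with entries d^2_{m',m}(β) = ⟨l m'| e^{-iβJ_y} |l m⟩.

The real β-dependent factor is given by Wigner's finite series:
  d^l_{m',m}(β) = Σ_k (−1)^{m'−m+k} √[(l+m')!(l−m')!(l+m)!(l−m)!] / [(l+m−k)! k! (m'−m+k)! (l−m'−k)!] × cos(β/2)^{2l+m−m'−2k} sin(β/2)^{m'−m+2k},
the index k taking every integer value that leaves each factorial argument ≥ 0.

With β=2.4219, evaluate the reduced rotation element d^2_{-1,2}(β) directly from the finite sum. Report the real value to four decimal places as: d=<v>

d^2_{-1,2}(β=2.4219) via Wigner's sum:
Half-angle: c=0.352130, s=0.935951. N=√(1·6·24·1)=12.000000
Admissible k: 3..3 (factorial args all ≥0)
  k=3: (−1)^0·12.0000/(6)·0.3521^1·0.9360^3 = +0.577421
d^2_{-1,2}(2.4219) = +0.577421

d=0.5774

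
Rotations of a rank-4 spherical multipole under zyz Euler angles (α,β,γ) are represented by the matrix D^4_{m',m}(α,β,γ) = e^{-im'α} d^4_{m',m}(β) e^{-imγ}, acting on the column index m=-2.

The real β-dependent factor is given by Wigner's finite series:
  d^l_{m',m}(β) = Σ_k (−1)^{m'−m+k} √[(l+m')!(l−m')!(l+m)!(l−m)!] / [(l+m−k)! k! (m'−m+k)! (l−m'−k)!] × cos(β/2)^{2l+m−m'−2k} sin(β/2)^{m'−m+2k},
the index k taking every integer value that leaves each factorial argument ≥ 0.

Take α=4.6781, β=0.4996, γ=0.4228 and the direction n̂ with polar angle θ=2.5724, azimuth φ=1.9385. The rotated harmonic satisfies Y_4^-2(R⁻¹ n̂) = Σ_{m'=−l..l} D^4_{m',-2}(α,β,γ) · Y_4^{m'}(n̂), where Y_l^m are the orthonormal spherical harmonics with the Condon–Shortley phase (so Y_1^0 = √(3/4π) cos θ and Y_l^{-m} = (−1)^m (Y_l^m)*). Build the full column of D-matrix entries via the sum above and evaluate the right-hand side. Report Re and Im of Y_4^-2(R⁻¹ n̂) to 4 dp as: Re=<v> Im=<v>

Re=-0.0357 Im=-0.0787

Need the full column D^4_{m',-2} for m'=−4..4 at α=4.6781, β=0.4996, γ=0.4228.
cos(β/2)=0.968962, sin(β/2)=0.247210
d^4_{-4,-2}: single k=2 term ⇒ +0.267641;  D = +0.203240+0.174141i
d^4_{-3,-2}: k∈[1..2] ⇒ +0.741784 -0.144850 = +0.596934;  D = -0.403709+0.439715i
d^4_{-2,-2}: k∈[0..2] ⇒ +0.777058 -0.606952 +0.049384 = +0.219490;  D = -0.156498-0.153898i
d^4_{-1,-2}: k∈[0..2] ⇒ -0.841104 +0.273740 -0.011879 = -0.579242;  D = -0.420061+0.398836i
d^4_{0,-2}: k∈[0..2] ⇒ +0.479837 -0.083288 +0.002033 = +0.398582;  D = +0.264373+0.298287i
d^4_{1,-2}: k∈[0..2] ⇒ -0.182494 +0.017818 -0.000232 = -0.164908;  D = +0.127089-0.105085i
d^4_{2,-2}: k∈[0..2] ⇒ +0.049384 -0.002572 +0.000014 = +0.046826;  D = -0.028585-0.037089i
d^4_{3,-2}: k∈[0..1] ⇒ -0.009428 +0.000205 = -0.009224;  D = -0.007495+0.005377i
d^4_{4,-2}: single k=0 term ⇒ +0.001134;  D = +0.000629+0.000943i
Y_4^{m'}(θ=2.5724,φ=1.9385) and Σ D·Y over m':
  (+0.2032+0.1741i)·(+0.0037-0.0372i)  (-0.4037+0.4397i)·(-0.1473-0.0744i)  (-0.1565-0.1539i)·(-0.2858+0.2586i)  (-0.4201+0.3988i)·(+0.1518+0.3942i)  (+0.2644+0.2983i)·(-0.0704+0.0000i)  (+0.1271-0.1051i)·(-0.1518+0.3942i)  (-0.0286-0.0371i)·(-0.2858-0.2586i)  (-0.0075+0.0054i)·(+0.1473-0.0744i)  (+0.0006+0.0009i)·(+0.0037+0.0372i)
Y_4^-2(R⁻¹ n̂) = -0.035688-0.078725i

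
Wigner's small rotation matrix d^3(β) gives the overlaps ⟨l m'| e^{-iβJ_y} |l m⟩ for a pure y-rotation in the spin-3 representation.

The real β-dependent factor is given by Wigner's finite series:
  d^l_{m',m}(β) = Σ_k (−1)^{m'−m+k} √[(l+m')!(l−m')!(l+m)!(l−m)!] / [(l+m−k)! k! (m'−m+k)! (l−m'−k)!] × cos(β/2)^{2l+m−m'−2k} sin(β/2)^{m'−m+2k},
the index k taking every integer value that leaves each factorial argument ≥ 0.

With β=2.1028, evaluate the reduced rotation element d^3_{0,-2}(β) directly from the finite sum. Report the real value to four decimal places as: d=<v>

d^3_{0,-2}(β=2.1028) via Wigner's sum:
With c≡cos(β/2)=0.496356 and s≡sin(β/2)=0.868119, N=[6·6·1·120]^{1/2}=65.726707
k∈{0,1} keeps every argument non-negative
  k=0: (−1)^2·65.7267/(12)·0.4964^4·0.8681^2 = +0.250549
  k=1: (−1)^3·65.7267/(12)·0.4964^2·0.8681^4 = -0.766416
d^3_{0,-2}(2.1028) = +0.250549 -0.766416 = -0.515867

d=-0.5159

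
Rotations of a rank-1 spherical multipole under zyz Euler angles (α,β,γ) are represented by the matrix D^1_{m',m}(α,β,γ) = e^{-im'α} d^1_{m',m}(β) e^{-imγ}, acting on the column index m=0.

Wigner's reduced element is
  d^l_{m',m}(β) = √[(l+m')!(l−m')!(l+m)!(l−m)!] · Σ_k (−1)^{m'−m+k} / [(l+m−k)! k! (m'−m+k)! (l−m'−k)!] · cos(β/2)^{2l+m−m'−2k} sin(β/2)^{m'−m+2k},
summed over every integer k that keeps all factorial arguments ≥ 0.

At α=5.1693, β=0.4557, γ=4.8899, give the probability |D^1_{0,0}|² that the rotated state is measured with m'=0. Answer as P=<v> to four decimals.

P=0.8063

D^1_{0,0}(5.1693,0.4557,4.8899) = e^{-i·0·5.1693}·d^1_{0,0}(0.4557)·e^{-i·0·4.8899}. Compute d first:
c=cos(0.4557/2)=0.974154, s=sin(0.4557/2)=0.225884; N=√[1·1·1·1]=1.000000
k: max(0,(0)−(0))=0 … min(1+(0),1−(0))=1
  k=0: (−1)^0·1.0000/(1)·0.9742^2·0.2259^0 = +0.948977
  k=1: (−1)^1·1.0000/(1)·0.9742^0·0.2259^2 = -0.051023
d^1_{0,0}(0.4557) = +0.948977 -0.051023 = +0.897953
|D^1_{0,0}|² = |d^1_{0,0}(β)|² = (+0.897953)² = 0.806320 (the z-rotation phases have unit modulus)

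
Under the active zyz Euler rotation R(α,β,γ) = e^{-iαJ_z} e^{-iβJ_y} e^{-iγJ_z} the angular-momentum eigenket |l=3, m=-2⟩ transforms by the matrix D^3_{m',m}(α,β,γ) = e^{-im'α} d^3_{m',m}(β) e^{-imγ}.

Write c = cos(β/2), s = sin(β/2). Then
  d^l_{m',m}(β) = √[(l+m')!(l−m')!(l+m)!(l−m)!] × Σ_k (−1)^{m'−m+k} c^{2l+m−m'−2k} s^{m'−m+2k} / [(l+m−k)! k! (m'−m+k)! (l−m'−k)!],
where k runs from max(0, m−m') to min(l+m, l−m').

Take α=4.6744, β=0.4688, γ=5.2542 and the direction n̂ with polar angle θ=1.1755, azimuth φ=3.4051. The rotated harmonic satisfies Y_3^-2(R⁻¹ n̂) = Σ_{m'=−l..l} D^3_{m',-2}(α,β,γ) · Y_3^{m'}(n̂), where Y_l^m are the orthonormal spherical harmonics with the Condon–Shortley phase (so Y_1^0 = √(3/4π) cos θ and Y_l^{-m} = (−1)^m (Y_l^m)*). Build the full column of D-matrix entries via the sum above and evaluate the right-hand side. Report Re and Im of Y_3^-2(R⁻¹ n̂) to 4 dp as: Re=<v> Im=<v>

Re=0.2250 Im=0.2979

Need the full column D^3_{m',-2} for m'=−3..3 at α=4.6744, β=0.4688, γ=5.2542.
cos(β/2)=0.972654, sin(β/2)=0.232259
d^3_{-3,-2}: single k=1 term ⇒ +0.495268;  D = +0.408443-0.280116i
d^3_{-2,-2}: k∈[0..1] ⇒ +0.846740 -0.241407 = +0.605333;  D = +0.323159+0.511855i
d^3_{-1,-2}: k∈[0..1] ⇒ -0.639389 +0.072916 = -0.566472;  D = +0.490136-0.284003i
d^3_{0,-2}: k∈[0..1] ⇒ +0.264448 -0.015079 = +0.249369;  D = -0.116737-0.220357i
d^3_{1,-2}: k∈[0..1] ⇒ -0.072916 +0.002079 = -0.070838;  D = -0.063811+0.030760i
d^3_{2,-2}: k∈[0..1] ⇒ +0.013765 -0.000157 = +0.013608;  D = +0.005439+0.012474i
d^3_{3,-2}: single k=0 term ⇒ -0.001610;  D = +0.001499-0.000587i
Y_3^{m'}(θ=1.1755,φ=3.4051) and Σ D·Y over m':
  (+0.4084-0.2801i)·(-0.2307+0.2331i)  (+0.3232+0.5119i)·(+0.2897-0.1686i)  (+0.4901-0.2840i)·(+0.0745-0.0201i)  (-0.1167-0.2204i)·(-0.3246+0.0000i)  (-0.0638+0.0308i)·(-0.0745-0.0201i)  (+0.0054+0.0125i)·(+0.2897+0.1686i)  (+0.0015-0.0006i)·(+0.2307+0.2331i)
Y_3^-2(R⁻¹ n̂) = +0.224975+0.297899i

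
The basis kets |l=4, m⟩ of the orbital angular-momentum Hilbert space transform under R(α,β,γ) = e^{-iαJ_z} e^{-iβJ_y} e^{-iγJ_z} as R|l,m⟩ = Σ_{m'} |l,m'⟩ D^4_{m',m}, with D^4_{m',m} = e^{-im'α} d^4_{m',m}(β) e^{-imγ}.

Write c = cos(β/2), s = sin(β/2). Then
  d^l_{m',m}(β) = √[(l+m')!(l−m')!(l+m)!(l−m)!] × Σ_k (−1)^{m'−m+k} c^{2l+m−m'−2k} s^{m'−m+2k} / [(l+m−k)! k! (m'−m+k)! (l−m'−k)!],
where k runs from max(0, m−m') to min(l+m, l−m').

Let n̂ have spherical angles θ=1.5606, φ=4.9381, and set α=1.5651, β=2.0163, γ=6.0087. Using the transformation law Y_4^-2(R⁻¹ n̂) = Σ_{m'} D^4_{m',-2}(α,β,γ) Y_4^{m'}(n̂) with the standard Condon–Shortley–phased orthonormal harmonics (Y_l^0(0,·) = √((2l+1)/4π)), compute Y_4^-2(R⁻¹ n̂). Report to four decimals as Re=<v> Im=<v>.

Need the full column D^4_{m',-2} for m'=−4..4 at α=1.5651, β=2.0163, γ=6.0087.
cos(β/2)=0.533426, sin(β/2)=0.845846
d^4_{-4,-2}: single k=2 term ⇒ +0.087219;  D = +0.073347-0.047195i
d^4_{-3,-2}: k∈[1..2] ⇒ +0.038894 -0.293381 = -0.254488;  D = +0.136485+0.214793i
d^4_{-2,-2}: k∈[0..2] ⇒ +0.006555 -0.197793 +0.621664 = +0.430426;  D = -0.364597+0.228769i
d^4_{-1,-2}: k∈[0..2] ⇒ -0.044101 +0.554439 -0.929386 = -0.419049;  D = -0.220696-0.356223i
d^4_{0,-2}: k∈[0..2] ⇒ +0.156369 -1.048466 +0.988598 = +0.096501;  D = +0.082321-0.050355i
d^4_{1,-2}: k∈[0..2] ⇒ -0.369626 +1.394080 -0.701054 = +0.323400;  D = -0.167179-0.276837i
d^4_{2,-2}: k∈[0..2] ⇒ +0.621664 -1.250488 +0.262019 = -0.366806;  D = +0.315068-0.187825i
d^4_{3,-2}: k∈[0..1] ⇒ -0.737678 +0.618272 = -0.119406;  D = -0.060557-0.102911i
d^4_{4,-2}: single k=0 term ⇒ +0.551413;  D = +0.476823-0.276941i
Y_4^{m'}(θ=1.5606,φ=4.9381) and Σ D·Y over m':
  (+0.0733-0.0472i)·(+0.2740-0.3474i)  (+0.1365+0.2148i)·(-0.0080-0.0099i)  (-0.3646+0.2288i)·(+0.3008-0.1458i)  (-0.2207-0.3562i)·(-0.0032-0.0141i)  (+0.0823-0.0504i)·(+0.3170+0.0000i)  (-0.1672-0.2768i)·(+0.0032-0.0141i)  (+0.3151-0.1878i)·(+0.3008+0.1458i)  (-0.0606-0.1029i)·(+0.0080-0.0099i)  (+0.4768-0.2769i)·(+0.2740+0.3474i)
Y_4^-2(R⁻¹ n̂) = +0.293303+0.149210i

Re=0.2933 Im=0.1492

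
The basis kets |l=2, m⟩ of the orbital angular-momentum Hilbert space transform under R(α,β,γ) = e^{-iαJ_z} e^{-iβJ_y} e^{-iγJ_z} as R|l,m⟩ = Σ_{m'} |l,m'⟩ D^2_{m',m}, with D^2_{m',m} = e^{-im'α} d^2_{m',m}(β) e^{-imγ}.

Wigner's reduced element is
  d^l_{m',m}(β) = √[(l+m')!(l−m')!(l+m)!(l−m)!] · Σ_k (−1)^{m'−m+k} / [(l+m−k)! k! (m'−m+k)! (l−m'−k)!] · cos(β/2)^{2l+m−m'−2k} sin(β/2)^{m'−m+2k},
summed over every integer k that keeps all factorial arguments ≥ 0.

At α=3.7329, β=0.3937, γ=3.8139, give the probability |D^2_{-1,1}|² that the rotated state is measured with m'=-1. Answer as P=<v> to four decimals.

P=0.0119

First d^2_{-1,1}(β=0.3937), then the phase factors e^{-i(-1)α} and e^{-i(1)γ}:
Half-angle: c=0.980688, s=0.195581. N=√(1·6·6·1)=6.000000
The bounds max(0,m−m')=2 and min(l+m,l−m')=3 give 2 terms
  k=2: (−1)^0·6.0000/(2)·0.9807^2·0.1956^2 = +0.110366
  k=3: (−1)^1·6.0000/(6)·0.9807^0·0.1956^4 = -0.001463
d^2_{-1,1}(0.3937) = +0.110366 -0.001463 = +0.108903
|D^2_{-1,1}|² = |d^2_{-1,1}(β)|² = (+0.108903)² = 0.011860 (the z-rotation phases have unit modulus)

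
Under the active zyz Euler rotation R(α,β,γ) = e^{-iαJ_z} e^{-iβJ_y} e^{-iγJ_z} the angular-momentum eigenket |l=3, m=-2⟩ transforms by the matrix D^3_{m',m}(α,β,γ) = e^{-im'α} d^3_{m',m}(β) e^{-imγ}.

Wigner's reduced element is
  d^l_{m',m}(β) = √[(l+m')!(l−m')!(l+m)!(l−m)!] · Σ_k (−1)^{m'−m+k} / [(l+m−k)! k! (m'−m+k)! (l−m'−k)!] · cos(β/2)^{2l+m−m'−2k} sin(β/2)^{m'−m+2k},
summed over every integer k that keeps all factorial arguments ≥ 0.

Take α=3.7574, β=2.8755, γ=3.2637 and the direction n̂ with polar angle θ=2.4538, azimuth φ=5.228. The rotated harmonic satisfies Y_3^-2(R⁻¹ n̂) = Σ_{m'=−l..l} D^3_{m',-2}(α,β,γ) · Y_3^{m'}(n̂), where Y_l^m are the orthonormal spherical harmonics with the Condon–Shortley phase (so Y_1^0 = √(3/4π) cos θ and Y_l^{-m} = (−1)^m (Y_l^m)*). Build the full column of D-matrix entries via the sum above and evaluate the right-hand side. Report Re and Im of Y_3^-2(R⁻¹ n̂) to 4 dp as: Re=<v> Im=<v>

Need the full column D^3_{m',-2} for m'=−3..3 at α=3.7574, β=2.8755, γ=3.2637.
cos(β/2)=0.132654, sin(β/2)=0.991162
d^3_{-3,-2}: single k=1 term ⇒ +0.000100;  D = +0.000050-0.000087i
d^3_{-2,-2}: k∈[0..1] ⇒ +0.000005 -0.001521 = -0.001516;  D = -0.000144-0.001509i
d^3_{-1,-2}: k∈[0..1] ⇒ -0.000129 +0.014376 = +0.014247;  D = -0.009295-0.010797i
d^3_{0,-2}: k∈[0..1] ⇒ +0.001666 -0.093021 = -0.091355;  D = -0.088644-0.022089i
d^3_{1,-2}: k∈[0..1] ⇒ -0.014376 +0.401278 = +0.386902;  D = -0.360496+0.140484i
d^3_{2,-2}: k∈[0..1] ⇒ +0.084916 -0.948132 = -0.863216;  D = -0.475513+0.720437i
d^3_{3,-2}: single k=0 term ⇒ -0.310828;  D = -0.010072-0.310665i
Y_3^{m'}(θ=2.4538,φ=5.228) and Σ D·Y over m':
  (+0.0000-0.0001i)·(-0.1067-0.0026i)  (-0.0001-0.0015i)·(+0.1635-0.2730i)  (-0.0093-0.0108i)·(+0.2008+0.3543i)  (-0.0886-0.0221i)·(+0.0043+0.0000i)  (-0.3605+0.1405i)·(-0.2008+0.3543i)  (-0.4755+0.7204i)·(+0.1635+0.2730i)  (-0.0101-0.3107i)·(+0.1067-0.0026i)
Y_3^-2(R⁻¹ n̂) = -0.252564-0.206847i

Re=-0.2526 Im=-0.2068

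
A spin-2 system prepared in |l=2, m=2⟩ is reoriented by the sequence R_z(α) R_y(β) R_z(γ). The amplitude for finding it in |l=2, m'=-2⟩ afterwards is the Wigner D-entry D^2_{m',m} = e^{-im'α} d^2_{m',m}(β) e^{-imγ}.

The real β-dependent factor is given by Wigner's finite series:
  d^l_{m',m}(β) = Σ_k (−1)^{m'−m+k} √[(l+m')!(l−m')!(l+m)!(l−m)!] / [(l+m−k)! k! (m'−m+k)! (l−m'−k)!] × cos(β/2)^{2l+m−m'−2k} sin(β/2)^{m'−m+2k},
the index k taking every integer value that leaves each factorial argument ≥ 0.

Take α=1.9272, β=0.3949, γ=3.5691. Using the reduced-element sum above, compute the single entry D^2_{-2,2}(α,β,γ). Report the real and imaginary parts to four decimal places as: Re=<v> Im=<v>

Re=-0.0015 Im=0.0002

Split into d^2_{-2,2}(β=0.3949) × two z-phases.
With c≡cos(β/2)=0.980570 and s≡sin(β/2)=0.196170, N=[1·24·24·1]^{1/2}=24.000000
k: max(0,(2)−(-2))=4 … min(2+(2),2−(-2))=4
  k=4: (−1)^0·24.0000/(24)·0.9806^0·0.1962^4 = +0.001481
d^2_{-2,2}(0.3949) = +0.001481
D = (-0.756529-0.653960i)·(+0.001481)·(+0.656207-0.754581i) = -0.001466+0.000210i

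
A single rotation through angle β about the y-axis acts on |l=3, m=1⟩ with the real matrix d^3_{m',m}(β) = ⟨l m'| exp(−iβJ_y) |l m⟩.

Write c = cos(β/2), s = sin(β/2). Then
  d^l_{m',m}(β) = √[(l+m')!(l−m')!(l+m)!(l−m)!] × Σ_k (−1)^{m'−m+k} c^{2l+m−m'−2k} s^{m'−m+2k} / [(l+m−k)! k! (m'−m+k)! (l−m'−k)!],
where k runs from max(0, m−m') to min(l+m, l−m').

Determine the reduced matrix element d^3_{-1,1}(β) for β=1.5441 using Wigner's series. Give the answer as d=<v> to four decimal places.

d=-0.0879

d^3_{-1,1}(β=1.5441) via Wigner's sum:
c=cos(1.5441/2)=0.716482, s=sin(1.5441/2)=0.697605; N=√[2·24·24·2]=48.000000
k: max(0,(1)−(-1))=2 … min(3+(1),3−(-1))=4
  k=2: (−1)^0·48.0000/(8)·0.7165^4·0.6976^2 = +0.769471
  k=3: (−1)^1·48.0000/(6)·0.7165^2·0.6976^4 = -0.972613
  k=4: (−1)^2·48.0000/(48)·0.7165^0·0.6976^6 = +0.115255
d^3_{-1,1}(1.5441) = +0.769471 -0.972613 +0.115255 = -0.087887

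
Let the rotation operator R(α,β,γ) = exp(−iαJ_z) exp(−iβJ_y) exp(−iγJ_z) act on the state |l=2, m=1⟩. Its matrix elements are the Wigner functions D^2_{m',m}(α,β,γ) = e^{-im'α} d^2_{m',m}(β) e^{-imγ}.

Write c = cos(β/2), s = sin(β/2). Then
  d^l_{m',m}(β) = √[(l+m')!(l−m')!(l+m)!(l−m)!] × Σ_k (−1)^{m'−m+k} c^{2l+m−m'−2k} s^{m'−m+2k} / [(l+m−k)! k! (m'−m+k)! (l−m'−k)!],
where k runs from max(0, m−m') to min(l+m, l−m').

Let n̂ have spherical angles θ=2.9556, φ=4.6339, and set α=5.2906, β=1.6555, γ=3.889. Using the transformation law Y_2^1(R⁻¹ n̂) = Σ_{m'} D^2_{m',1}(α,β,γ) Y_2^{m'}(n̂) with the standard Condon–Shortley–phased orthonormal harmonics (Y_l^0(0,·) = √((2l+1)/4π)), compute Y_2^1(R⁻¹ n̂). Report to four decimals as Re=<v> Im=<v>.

Re=0.1119 Im=-0.1310

Need the full column D^2_{m',1} for m'=−2..2 at α=5.2906, β=1.6555, γ=3.889.
cos(β/2)=0.676534, sin(β/2)=0.736411
d^2_{-2,1}: single k=3 term ⇒ +0.540357;  D = +0.495785+0.214903i
d^2_{-1,1}: k∈[2..3] ⇒ +0.744632 -0.294091 = +0.450541;  D = +0.075867+0.444108i
d^2_{0,1}: k∈[1..2] ⇒ +0.558555 -0.661799 = -0.103245;  D = +0.075725-0.070180i
d^2_{1,1}: k∈[0..1] ⇒ +0.209488 -0.744632 = -0.535144;  D = +0.519140+0.129895i
d^2_{2,1}: single k=0 term ⇒ -0.456058;  D = +0.149090+0.431000i
Y_2^{m'}(θ=2.9556,φ=4.6339) and Σ D·Y over m':
  (+0.4958+0.2149i)·(-0.0130-0.0021i)  (+0.0759+0.4441i)·(+0.0110-0.1400i)  (+0.0757-0.0702i)·(+0.5984+0.0000i)  (+0.5191+0.1299i)·(-0.0110-0.1400i)  (+0.1491+0.4310i)·(-0.0130+0.0021i)
Y_2^1(R⁻¹ n̂) = +0.111917-0.130961i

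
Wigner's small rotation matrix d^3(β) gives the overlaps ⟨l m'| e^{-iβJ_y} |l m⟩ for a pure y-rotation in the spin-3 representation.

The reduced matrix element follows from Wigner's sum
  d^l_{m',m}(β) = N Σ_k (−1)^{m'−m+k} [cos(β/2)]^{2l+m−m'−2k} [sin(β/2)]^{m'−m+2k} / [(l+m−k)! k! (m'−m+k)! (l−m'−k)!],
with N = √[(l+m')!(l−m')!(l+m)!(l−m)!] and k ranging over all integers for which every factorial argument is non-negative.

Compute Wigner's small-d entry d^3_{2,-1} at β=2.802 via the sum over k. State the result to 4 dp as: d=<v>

d=0.4678

d^3_{2,-1}(β=2.802) via Wigner's sum:
With c≡cos(β/2)=0.168982 and s≡sin(β/2)=0.985619, N=[120·1·2·24]^{1/2}=75.894664
k: max(0,(-1)−(2))=0 … min(3+(-1),3−(2))=1
  k=0: (−1)^3·75.8947/(12)·0.1690^3·0.9856^3 = -0.029220
  k=1: (−1)^4·75.8947/(24)·0.1690^1·0.9856^5 = +0.497033
d^3_{2,-1}(2.802) = -0.029220 +0.497033 = +0.467813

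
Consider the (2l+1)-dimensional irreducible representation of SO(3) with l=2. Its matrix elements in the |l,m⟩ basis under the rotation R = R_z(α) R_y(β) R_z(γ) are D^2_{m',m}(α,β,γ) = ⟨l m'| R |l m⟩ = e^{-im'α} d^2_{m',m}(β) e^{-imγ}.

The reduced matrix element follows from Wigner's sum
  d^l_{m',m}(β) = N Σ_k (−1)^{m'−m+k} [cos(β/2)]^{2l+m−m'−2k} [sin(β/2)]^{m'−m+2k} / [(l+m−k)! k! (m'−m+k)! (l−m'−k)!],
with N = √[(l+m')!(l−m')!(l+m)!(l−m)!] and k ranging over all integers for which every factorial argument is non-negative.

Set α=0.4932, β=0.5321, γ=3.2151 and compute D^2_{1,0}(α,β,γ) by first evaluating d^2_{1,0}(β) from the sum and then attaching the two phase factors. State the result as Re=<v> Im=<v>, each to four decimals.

First d^2_{1,0}(β=0.5321), then the phase factors e^{-i(1)α} and e^{-i(0)γ}:
Half-angle: c=0.964817, s=0.262922. N=√(6·1·2·2)=4.898979
Admissible k: 0..1 (factorial args all ≥0)
  k=0: (−1)^1·4.8990/(2)·0.9648^3·0.2629^1 = -0.578413
  k=1: (−1)^2·4.8990/(2)·0.9648^1·0.2629^3 = +0.042954
d^2_{1,0}(0.5321) = -0.578413 +0.042954 = -0.535459
D = (+0.880822-0.473447i)·(-0.535459)·(+1.000000+0.000000i) = -0.471644+0.253511i

Re=-0.4716 Im=0.2535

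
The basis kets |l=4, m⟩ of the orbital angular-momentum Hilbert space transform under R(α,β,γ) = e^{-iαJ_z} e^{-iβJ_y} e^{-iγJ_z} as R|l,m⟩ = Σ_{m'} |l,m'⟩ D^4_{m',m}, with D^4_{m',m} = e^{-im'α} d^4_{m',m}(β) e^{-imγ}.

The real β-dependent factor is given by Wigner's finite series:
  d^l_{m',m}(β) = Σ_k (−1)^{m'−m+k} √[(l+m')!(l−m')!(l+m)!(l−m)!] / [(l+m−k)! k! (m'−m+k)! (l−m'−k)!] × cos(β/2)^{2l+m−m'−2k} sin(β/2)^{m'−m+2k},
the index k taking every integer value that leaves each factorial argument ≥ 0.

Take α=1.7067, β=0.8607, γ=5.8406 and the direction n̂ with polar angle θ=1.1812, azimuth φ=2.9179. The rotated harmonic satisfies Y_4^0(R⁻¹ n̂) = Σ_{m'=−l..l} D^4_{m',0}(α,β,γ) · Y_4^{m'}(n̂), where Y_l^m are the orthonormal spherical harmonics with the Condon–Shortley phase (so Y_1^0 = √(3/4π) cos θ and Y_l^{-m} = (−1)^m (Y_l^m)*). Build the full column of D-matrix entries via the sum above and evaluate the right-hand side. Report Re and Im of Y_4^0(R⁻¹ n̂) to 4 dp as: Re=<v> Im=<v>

Need the full column D^4_{m',0} for m'=−4..4 at α=1.7067, β=0.8607, γ=5.8406.
cos(β/2)=0.908820, sin(β/2)=0.417189
d^4_{-4,0}: single k=4 term ⇒ +0.172898;  D = +0.147974+0.089429i
d^4_{-3,0}: k∈[3..4] ⇒ +0.532661 -0.112243 = +0.420418;  D = +0.166699-0.385957i
d^4_{-2,0}: k∈[2..4] ⇒ +0.930365 -0.522796 +0.041312 = +0.448881;  D = -0.432401-0.120512i
d^4_{-1,0}: k∈[1..4] ⇒ +0.955415 -1.207962 +0.254544 -0.008940 = -0.006942;  D = +0.000941-0.006878i
d^4_{0,0}: k∈[0..4] ⇒ +0.465396 -1.569106 +0.743952 -0.069674 +0.000918 = -0.428515;  D = -0.428515+0.000000i
d^4_{1,0}: k∈[0..3] ⇒ -0.955415 +1.207962 -0.254544 +0.008940 = +0.006942;  D = -0.000941-0.006878i
d^4_{2,0}: k∈[0..2] ⇒ +0.930365 -0.522796 +0.041312 = +0.448881;  D = -0.432401+0.120512i
d^4_{3,0}: k∈[0..1] ⇒ -0.532661 +0.112243 = -0.420418;  D = -0.166699-0.385957i
d^4_{4,0}: single k=0 term ⇒ +0.172898;  D = +0.147974-0.089429i
Y_4^{m'}(θ=1.1812,φ=2.9179) and Σ D·Y over m':
  (+0.1480+0.0894i)·(+0.2028+0.2528i)  (+0.1667-0.3860i)·(-0.2947-0.2340i)  (-0.4324-0.1205i)·(+0.0025+0.0012i)  (+0.0009-0.0069i)·(+0.3226+0.0734i)  (-0.4285+0.0000i)·(-0.0634+0.0000i)  (-0.0009-0.0069i)·(-0.3226+0.0734i)  (-0.4324+0.1205i)·(+0.0025-0.0012i)  (-0.1667-0.3860i)·(+0.2947-0.2340i)  (+0.1480-0.0894i)·(+0.2028-0.2528i)
Y_4^0(R⁻¹ n̂) = -0.237218+0.000000i

Re=-0.2372 Im=0.0000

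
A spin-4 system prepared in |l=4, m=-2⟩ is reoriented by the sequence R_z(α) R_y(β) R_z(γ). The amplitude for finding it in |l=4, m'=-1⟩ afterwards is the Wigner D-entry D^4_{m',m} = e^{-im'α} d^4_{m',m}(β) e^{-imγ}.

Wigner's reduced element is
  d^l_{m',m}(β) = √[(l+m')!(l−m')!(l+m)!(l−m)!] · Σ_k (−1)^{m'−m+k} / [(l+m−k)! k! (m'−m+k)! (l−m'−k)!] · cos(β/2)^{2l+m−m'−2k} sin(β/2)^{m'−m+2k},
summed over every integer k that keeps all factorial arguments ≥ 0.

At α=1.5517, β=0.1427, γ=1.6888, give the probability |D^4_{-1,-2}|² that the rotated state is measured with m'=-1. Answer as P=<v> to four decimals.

P=0.0838

Split into d^4_{-1,-2}(β=0.1427) × two z-phases.
c=cos(0.1427/2)=0.997456, s=sin(0.1427/2)=0.071289; N=√[6·120·2·720]=1018.233765
k: max(0,(-2)−(-1))=0 … min(4+(-2),4−(-1))=2
  k=0: (−1)^1·1018.2338/(240)·0.9975^7·0.0713^1 = -0.297110
  k=1: (−1)^2·1018.2338/(48)·0.9975^5·0.0713^3 = +0.007588
  k=2: (−1)^3·1018.2338/(72)·0.9975^3·0.0713^5 = -0.000026
d^4_{-1,-2}(0.1427) = -0.297110 +0.007588 -0.000026 = -0.289547
|D^4_{-1,-2}|² = |d^4_{-1,-2}(β)|² = (-0.289547)² = 0.083838 (the z-rotation phases have unit modulus)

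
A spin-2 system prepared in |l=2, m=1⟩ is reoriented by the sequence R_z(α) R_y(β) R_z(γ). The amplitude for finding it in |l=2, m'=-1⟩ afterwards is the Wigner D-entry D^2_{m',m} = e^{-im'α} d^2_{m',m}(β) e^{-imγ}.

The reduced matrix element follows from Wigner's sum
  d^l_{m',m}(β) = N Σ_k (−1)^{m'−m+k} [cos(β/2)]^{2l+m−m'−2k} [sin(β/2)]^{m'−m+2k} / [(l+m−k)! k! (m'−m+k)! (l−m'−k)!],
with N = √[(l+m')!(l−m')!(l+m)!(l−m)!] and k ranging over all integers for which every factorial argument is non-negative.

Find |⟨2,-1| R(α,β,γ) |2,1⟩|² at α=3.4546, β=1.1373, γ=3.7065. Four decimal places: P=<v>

First d^2_{-1,1}(β=1.1373), then the phase factors e^{-i(-1)α} and e^{-i(1)γ}:
c=cos(1.1373/2)=0.842629, s=sin(1.1373/2)=0.538495; N=√[1·6·6·1]=6.000000
The bounds max(0,m−m')=2 and min(l+m,l−m')=3 give 2 terms
  k=2: (−1)^0·6.0000/(2)·0.8426^2·0.5385^2 = +0.617671
  k=3: (−1)^1·6.0000/(6)·0.8426^0·0.5385^4 = -0.084087
d^2_{-1,1}(1.1373) = +0.617671 -0.084087 = +0.533584
|D^2_{-1,1}|² = |d^2_{-1,1}(β)|² = (+0.533584)² = 0.284712 (the z-rotation phases have unit modulus)

P=0.2847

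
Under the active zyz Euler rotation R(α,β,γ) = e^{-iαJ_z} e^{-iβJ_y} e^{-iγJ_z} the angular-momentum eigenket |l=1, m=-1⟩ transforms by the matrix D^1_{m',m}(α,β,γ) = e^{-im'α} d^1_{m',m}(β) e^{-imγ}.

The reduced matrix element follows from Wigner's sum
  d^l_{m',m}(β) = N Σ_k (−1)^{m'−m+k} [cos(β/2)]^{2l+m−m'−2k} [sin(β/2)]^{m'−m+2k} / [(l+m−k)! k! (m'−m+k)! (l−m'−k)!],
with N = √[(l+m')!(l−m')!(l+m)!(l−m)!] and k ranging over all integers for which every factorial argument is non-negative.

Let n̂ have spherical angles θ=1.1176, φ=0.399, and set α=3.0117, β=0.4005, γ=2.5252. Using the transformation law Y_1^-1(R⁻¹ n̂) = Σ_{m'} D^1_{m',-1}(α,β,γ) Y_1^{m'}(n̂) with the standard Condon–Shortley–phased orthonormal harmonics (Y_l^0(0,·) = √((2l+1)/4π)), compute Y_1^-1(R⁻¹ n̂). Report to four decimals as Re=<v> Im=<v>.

Need the full column D^1_{m',-1} for m'=−1..1 at α=3.0117, β=0.4005, γ=2.5252.
cos(β/2)=0.980017, sin(β/2)=0.198914
d^1_{-1,-1}: single k=0 term ⇒ +0.960433;  D = +0.705165-0.652053i
d^1_{0,-1}: single k=0 term ⇒ -0.275686;  D = +0.224951-0.159373i
d^1_{1,-1}: single k=0 term ⇒ +0.039567;  D = +0.034976-0.018499i
Y_1^{m'}(θ=1.1176,φ=0.399) and Σ D·Y over m':
  (+0.7052-0.6521i)·(+0.2862-0.1207i)  (+0.2250-0.1594i)·(+0.2139+0.0000i)  (+0.0350-0.0185i)·(-0.2862-0.1207i)
Y_1^-1(R⁻¹ n̂) = +0.159026-0.304745i

Re=0.1590 Im=-0.3047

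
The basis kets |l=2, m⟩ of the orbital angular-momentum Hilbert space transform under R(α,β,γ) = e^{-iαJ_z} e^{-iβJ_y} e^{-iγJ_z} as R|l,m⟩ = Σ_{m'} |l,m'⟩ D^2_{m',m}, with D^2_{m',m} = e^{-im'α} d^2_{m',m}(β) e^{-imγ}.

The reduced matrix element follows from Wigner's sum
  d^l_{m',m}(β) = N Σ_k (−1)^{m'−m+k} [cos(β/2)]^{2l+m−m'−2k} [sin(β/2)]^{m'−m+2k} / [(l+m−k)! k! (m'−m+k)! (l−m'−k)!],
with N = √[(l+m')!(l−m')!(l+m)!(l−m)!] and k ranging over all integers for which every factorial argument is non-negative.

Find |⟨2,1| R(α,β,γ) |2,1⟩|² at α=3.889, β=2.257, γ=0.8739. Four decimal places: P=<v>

P=0.1725

Split into d^2_{1,1}(β=2.257) × two z-phases.
With c≡cos(β/2)=0.428016 and s≡sin(β/2)=0.903771, N=[6·1·6·1]^{1/2}=6.000000
k∈{0,1} keeps every argument non-negative
  k=0: (−1)^0·6.0000/(6)·0.4280^4·0.9038^0 = +0.033561
  k=1: (−1)^1·6.0000/(2)·0.4280^2·0.9038^2 = -0.448909
d^2_{1,1}(2.257) = +0.033561 -0.448909 = -0.415347
|D^2_{1,1}|² = |d^2_{1,1}(β)|² = (-0.415347)² = 0.172513 (the z-rotation phases have unit modulus)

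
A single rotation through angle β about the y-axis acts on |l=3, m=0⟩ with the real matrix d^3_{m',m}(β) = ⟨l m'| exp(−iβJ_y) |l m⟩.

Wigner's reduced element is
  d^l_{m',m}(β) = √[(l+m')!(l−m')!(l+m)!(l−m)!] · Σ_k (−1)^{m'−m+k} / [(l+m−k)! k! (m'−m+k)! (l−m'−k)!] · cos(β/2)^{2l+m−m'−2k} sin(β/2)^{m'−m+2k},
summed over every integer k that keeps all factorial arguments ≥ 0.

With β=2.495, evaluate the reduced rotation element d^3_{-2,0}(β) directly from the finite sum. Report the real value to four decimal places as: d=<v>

d=-0.3967

d^3_{-2,0}(β=2.495) via Wigner's sum:
c=cos(2.495/2)=0.317694, s=sin(2.495/2)=0.948193; N=√[1·120·6·6]=65.726707
k∈{2,3} keeps every argument non-negative
  k=2: (−1)^0·65.7267/(12)·0.3177^4·0.9482^2 = +0.050164
  k=3: (−1)^1·65.7267/(12)·0.3177^2·0.9482^4 = -0.446854
d^3_{-2,0}(2.495) = +0.050164 -0.446854 = -0.396690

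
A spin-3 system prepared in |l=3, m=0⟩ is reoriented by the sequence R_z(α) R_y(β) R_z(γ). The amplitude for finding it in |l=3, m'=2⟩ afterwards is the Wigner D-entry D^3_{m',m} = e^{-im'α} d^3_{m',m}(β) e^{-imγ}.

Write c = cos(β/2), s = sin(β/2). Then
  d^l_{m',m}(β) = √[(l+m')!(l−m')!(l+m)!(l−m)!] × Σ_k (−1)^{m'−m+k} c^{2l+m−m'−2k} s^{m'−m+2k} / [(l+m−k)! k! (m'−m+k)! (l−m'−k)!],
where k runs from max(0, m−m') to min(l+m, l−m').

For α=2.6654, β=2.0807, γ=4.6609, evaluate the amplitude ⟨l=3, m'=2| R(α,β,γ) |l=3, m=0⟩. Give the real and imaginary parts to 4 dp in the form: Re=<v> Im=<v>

D^3_{2,0}(2.6654,2.0807,4.6609) = e^{-i·2·2.6654}·d^3_{2,0}(2.0807)·e^{-i·0·4.6609}. Compute d first:
With c≡cos(β/2)=0.505918 and s≡sin(β/2)=0.862581, N=[120·1·6·6]^{1/2}=65.726707
k∈{0,1} keeps every argument non-negative
  k=0: (−1)^2·65.7267/(12)·0.5059^4·0.8626^2 = +0.266982
  k=1: (−1)^3·65.7267/(12)·0.5059^2·0.8626^4 = -0.776107
d^3_{2,0}(2.0807) = +0.266982 -0.776107 = -0.509125
Attach z-rotation phases: D = e^{-i(2)(2.6654)}·(-0.509125)·e^{-i(0)(4.6609)} = -0.295161-0.414835i

Re=-0.2952 Im=-0.4148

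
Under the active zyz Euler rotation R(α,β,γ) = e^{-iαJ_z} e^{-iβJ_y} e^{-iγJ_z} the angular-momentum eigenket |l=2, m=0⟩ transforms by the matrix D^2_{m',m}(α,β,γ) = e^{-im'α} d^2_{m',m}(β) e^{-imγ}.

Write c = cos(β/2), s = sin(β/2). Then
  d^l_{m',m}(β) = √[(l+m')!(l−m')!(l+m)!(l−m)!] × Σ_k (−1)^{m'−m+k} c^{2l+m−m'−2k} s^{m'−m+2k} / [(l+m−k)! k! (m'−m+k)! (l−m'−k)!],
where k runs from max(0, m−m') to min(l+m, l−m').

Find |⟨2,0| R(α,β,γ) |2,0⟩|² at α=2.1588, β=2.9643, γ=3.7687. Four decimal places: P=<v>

D^2_{0,0}(2.1588,2.9643,3.7687) = e^{-i·0·2.1588}·d^2_{0,0}(2.9643)·e^{-i·0·3.7687}. Compute d first:
Half-angle: c=0.088530, s=0.996073. N=√(2·2·2·2)=4.000000
k: max(0,(0)−(0))=0 … min(2+(0),2−(0))=2
  k=0: (−1)^0·4.0000/(4)·0.0885^4·0.9961^0 = +0.000061
  k=1: (−1)^1·4.0000/(1)·0.0885^2·0.9961^2 = -0.031105
  k=2: (−1)^2·4.0000/(4)·0.0885^0·0.9961^4 = +0.984386
d^2_{0,0}(2.9643) = +0.000061 -0.031105 +0.984386 = +0.953343
|D^2_{0,0}|² = |d^2_{0,0}(β)|² = (+0.953343)² = 0.908863 (the z-rotation phases have unit modulus)

P=0.9089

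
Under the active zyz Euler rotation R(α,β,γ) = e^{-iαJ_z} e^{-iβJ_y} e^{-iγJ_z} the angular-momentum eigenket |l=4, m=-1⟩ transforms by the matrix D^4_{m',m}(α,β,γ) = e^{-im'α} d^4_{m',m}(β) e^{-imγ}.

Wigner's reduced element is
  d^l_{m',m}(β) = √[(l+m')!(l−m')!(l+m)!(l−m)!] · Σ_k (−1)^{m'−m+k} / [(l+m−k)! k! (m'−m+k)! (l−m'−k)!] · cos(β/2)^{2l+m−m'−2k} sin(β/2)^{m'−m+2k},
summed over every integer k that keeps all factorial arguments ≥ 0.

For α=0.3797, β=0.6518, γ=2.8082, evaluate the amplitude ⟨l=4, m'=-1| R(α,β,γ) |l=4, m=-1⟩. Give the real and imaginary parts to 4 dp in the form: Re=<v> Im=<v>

Re=0.2182 Im=0.0101

Split into d^4_{-1,-1}(β=0.6518) × two z-phases.
Half-angle: c=0.947363, s=0.320162. N=√(6·120·6·120)=720.000000
k: max(0,(-1)−(-1))=0 … min(4+(-1),4−(-1))=3
  k=0: (−1)^0·720.0000/(720)·0.9474^8·0.3202^0 = +0.648830
  k=1: (−1)^1·720.0000/(48)·0.9474^6·0.3202^2 = -1.111547
  k=2: (−1)^2·720.0000/(24)·0.9474^4·0.3202^4 = +0.253900
  k=3: (−1)^3·720.0000/(72)·0.9474^2·0.3202^6 = -0.009666
d^4_{-1,-1}(0.6518) = +0.648830 -1.111547 +0.253900 -0.009666 = -0.218483
D = (+0.928776+0.370642i)·(-0.218483)·(-0.944938+0.327251i) = +0.218248+0.010114i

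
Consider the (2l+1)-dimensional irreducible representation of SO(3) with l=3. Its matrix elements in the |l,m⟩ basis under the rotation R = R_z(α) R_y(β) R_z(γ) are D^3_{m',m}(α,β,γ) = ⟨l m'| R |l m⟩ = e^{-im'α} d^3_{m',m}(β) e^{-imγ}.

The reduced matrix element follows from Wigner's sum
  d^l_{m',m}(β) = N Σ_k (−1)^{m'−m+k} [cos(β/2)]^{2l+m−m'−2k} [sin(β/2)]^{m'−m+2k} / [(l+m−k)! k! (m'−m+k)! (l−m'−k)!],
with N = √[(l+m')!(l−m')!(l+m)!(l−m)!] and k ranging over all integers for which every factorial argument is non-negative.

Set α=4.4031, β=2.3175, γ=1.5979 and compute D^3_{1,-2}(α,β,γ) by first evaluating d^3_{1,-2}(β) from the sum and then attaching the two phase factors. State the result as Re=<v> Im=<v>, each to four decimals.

Re=0.1797 Im=-0.4725

D^3_{1,-2}(4.4031,2.3175,1.5979) = e^{-i·1·4.4031}·d^3_{1,-2}(2.3175)·e^{-i·-2·1.5979}. Compute d first:
c=cos(2.3175/2)=0.400485, s=sin(2.3175/2)=0.916303; N=√[24·2·1·120]=75.894664
k: max(0,(-2)−(1))=0 … min(3+(-2),3−(1))=1
  k=0: (−1)^3·75.8947/(12)·0.4005^3·0.9163^3 = -0.312541
  k=1: (−1)^4·75.8947/(24)·0.4005^1·0.9163^5 = +0.818055
d^3_{1,-2}(2.3175) = -0.312541 +0.818055 = +0.505514
D = (-0.304381+0.952550i)·(+0.505514)·(-0.998531-0.054181i) = +0.179733-0.472483i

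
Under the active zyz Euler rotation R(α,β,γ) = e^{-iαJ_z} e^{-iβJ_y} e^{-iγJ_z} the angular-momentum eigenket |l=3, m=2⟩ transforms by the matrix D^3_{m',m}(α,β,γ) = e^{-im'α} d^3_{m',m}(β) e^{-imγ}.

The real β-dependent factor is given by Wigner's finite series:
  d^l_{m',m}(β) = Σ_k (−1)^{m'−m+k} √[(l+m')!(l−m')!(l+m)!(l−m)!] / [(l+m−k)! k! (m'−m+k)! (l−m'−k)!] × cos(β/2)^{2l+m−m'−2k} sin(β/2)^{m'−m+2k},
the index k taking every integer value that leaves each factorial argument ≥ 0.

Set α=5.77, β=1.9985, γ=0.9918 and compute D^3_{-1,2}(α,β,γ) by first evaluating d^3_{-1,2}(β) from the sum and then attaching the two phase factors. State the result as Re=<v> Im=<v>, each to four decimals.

Re=0.0994 Im=0.0747

D^3_{-1,2}(5.77,1.9985,0.9918) = e^{-i·-1·5.77}·d^3_{-1,2}(1.9985)·e^{-i·2·0.9918}. Compute d first:
With c≡cos(β/2)=0.540933 and s≡sin(β/2)=0.841066, N=[2·24·120·1]^{1/2}=75.894664
Admissible k: 3..4 (factorial args all ≥0)
  k=3: (−1)^0·75.8947/(12)·0.5409^3·0.8411^3 = +0.595594
  k=4: (−1)^1·75.8947/(24)·0.5409^1·0.8411^5 = -0.719934
d^3_{-1,2}(1.9985) = +0.595594 -0.719934 = -0.124340
D = (+0.871185-0.490955i)·(-0.124340)·(-0.401179-0.916000i) = +0.099374+0.074734i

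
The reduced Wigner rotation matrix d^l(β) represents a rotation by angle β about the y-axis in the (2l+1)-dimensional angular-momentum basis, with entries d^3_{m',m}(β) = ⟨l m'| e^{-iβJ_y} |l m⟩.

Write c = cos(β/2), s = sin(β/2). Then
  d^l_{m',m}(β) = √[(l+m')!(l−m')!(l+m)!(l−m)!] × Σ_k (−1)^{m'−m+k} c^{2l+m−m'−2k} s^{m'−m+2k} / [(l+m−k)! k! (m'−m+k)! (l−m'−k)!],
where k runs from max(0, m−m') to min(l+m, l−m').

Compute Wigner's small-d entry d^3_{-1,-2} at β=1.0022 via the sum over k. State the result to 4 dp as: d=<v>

d^3_{-1,-2}(β=1.0022) via Wigner's sum:
c=cos(1.0022/2)=0.877055, s=sin(1.0022/2)=0.480391; N=√[2·24·1·120]=75.894664
Admissible k: 0..1 (factorial args all ≥0)
  k=0: (−1)^1·75.8947/(24)·0.8771^5·0.4804^1 = -0.788366
  k=1: (−1)^2·75.8947/(12)·0.8771^3·0.4804^3 = +0.473035
d^3_{-1,-2}(1.0022) = -0.788366 +0.473035 = -0.315331

d=-0.3153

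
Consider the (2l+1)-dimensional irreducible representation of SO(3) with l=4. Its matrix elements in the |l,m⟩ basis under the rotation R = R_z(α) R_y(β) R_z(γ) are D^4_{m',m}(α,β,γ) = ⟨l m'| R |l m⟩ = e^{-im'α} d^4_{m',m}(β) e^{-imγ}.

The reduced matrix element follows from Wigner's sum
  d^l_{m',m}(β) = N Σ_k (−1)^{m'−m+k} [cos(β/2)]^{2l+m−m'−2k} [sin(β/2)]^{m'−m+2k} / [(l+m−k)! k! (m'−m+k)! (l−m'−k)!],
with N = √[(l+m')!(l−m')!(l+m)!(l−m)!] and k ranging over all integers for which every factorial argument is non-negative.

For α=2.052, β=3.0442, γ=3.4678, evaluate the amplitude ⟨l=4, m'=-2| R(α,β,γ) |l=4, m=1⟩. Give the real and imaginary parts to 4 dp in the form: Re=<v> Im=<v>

First d^4_{-2,1}(β=3.0442), then the phase factors e^{-i(-2)α} and e^{-i(1)γ}:
c=cos(3.0442/2)=0.048677, s=sin(3.0442/2)=0.998815; N=√[2·720·120·6]=1018.233765
The bounds max(0,m−m')=3 and min(l+m,l−m')=5 give 3 terms
  k=3: (−1)^0·1018.2338/(72)·0.0487^5·0.9988^3 = +0.000004
  k=4: (−1)^1·1018.2338/(48)·0.0487^3·0.9988^5 = -0.002432
  k=5: (−1)^2·1018.2338/(240)·0.0487^1·0.9988^7 = +0.204812
d^4_{-2,1}(3.0442) = +0.000004 -0.002432 +0.204812 = +0.202383
Phases: e^{-i·(-2)·2.052}=-0.571546-0.820570i, e^{-i·(1)·3.4678}=-0.947265+0.320453i ⇒ D=+0.162789+0.120245i

Re=0.1628 Im=0.1202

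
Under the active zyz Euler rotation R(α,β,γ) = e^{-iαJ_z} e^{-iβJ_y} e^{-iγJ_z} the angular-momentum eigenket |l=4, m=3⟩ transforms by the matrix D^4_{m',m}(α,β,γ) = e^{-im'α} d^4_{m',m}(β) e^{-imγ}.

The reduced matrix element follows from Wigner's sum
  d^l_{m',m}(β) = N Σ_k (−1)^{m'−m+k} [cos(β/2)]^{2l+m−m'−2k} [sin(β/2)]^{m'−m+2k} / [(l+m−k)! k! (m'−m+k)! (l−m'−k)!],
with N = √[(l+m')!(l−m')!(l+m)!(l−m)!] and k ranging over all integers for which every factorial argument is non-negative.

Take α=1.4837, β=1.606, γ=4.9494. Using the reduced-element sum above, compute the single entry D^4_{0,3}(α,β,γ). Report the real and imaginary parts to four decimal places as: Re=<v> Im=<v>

D^4_{0,3}(1.4837,1.606,4.9494) = e^{-i·0·1.4837}·d^4_{0,3}(1.606)·e^{-i·3·4.9494}. Compute d first:
With c≡cos(β/2)=0.694552 and s≡sin(β/2)=0.719443, N=[24·24·5040·1]^{1/2}=1703.830978
The bounds max(0,m−m')=3 and min(l+m,l−m')=4 give 2 terms
  k=3: (−1)^0·1703.8310/(144)·0.6946^5·0.7194^3 = +0.712157
  k=4: (−1)^1·1703.8310/(144)·0.6946^3·0.7194^5 = -0.764116
d^4_{0,3}(1.606) = +0.712157 -0.764116 = -0.051959
Attach z-rotation phases: D = e^{-i(0)(1.4837)}·(-0.051959)·e^{-i(3)(4.9494)} = +0.033910+0.039369i

Re=0.0339 Im=0.0394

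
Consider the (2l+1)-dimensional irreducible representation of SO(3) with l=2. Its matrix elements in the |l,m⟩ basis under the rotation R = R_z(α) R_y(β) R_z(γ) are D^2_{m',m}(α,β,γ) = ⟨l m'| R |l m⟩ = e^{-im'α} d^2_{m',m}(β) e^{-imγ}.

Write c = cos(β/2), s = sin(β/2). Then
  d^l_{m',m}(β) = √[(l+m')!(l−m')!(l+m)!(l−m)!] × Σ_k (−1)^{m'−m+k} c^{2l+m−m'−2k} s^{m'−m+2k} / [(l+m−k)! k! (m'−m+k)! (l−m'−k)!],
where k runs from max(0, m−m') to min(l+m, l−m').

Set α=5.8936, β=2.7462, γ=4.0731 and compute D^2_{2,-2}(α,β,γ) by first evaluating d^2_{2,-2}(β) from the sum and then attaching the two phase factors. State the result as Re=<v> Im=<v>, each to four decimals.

Split into d^2_{2,-2}(β=2.7462) × two z-phases.
Half-angle: c=0.196411, s=0.980522. N=√(24·1·1·24)=24.000000
k∈{0} keeps every argument non-negative
  k=0: (−1)^4·24.0000/(24)·0.1964^0·0.9805^4 = +0.924334
d^2_{2,-2}(2.7462) = +0.924334
Attach z-rotation phases: D = e^{-i(2)(5.8936)}·(+0.924334)·e^{-i(-2)(4.0731)} = -0.811442+0.442668i

Re=-0.8114 Im=0.4427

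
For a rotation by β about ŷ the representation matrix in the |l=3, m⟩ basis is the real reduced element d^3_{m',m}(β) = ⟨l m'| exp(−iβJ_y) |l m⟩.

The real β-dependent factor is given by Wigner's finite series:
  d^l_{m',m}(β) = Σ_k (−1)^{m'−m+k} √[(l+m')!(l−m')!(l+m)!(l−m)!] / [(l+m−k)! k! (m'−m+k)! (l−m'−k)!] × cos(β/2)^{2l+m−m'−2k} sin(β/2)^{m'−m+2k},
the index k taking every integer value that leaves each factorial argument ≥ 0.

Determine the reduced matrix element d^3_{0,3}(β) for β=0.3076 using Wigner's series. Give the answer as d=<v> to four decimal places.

d=0.0155

d^3_{0,3}(β=0.3076) via Wigner's sum:
With c≡cos(β/2)=0.988196 and s≡sin(β/2)=0.153194, N=[6·6·720·1]^{1/2}=160.996894
The bounds max(0,m−m')=3 and min(l+m,l−m')=3 give 1 term
  k=3: (−1)^0·160.9969/(36)·0.9882^3·0.1532^3 = +0.015516
d^3_{0,3}(0.3076) = +0.015516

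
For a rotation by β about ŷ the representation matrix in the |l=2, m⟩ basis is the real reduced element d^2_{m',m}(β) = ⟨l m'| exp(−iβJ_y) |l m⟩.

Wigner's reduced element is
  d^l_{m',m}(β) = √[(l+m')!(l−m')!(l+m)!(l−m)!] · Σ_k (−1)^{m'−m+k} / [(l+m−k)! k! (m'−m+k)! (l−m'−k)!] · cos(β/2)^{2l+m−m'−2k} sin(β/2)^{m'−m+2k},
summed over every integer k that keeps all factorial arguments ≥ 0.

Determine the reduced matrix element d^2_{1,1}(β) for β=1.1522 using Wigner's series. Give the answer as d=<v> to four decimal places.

d^2_{1,1}(β=1.1522) via Wigner's sum:
c=cos(1.1522/2)=0.838594, s=sin(1.1522/2)=0.544758; N=√[6·1·6·1]=6.000000
The bounds max(0,m−m')=0 and min(l+m,l−m')=1 give 2 terms
  k=0: (−1)^0·6.0000/(6)·0.8386^4·0.5448^0 = +0.494545
  k=1: (−1)^1·6.0000/(2)·0.8386^2·0.5448^2 = -0.626081
d^2_{1,1}(1.1522) = +0.494545 -0.626081 = -0.131536

d=-0.1315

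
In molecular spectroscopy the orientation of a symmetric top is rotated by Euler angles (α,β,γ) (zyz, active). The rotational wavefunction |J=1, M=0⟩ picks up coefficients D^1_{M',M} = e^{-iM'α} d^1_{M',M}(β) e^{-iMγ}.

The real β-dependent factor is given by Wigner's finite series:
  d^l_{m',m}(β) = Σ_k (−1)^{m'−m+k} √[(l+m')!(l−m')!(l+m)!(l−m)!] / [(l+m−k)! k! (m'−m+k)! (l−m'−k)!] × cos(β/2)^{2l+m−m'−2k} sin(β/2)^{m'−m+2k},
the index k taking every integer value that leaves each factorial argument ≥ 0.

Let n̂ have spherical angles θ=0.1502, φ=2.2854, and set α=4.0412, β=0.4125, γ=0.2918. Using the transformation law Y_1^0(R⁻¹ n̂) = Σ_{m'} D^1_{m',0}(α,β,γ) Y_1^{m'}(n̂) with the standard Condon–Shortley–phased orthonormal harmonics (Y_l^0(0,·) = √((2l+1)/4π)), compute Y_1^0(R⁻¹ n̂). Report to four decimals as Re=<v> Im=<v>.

Re=0.4372 Im=0.0000

Need the full column D^1_{m',0} for m'=−1..1 at α=4.0412, β=0.4125, γ=0.2918.
cos(β/2)=0.978806, sin(β/2)=0.204791
d^1_{-1,0}: single k=1 term ⇒ +0.283480;  D = -0.176301-0.221988i
d^1_{0,0}: k∈[0..1] ⇒ +0.958061 -0.041939 = +0.916121;  D = +0.916121+0.000000i
d^1_{1,0}: single k=0 term ⇒ -0.283480;  D = +0.176301-0.221988i
Y_1^{m'}(θ=0.1502,φ=2.2854) and Σ D·Y over m':
  (-0.1763-0.2220i)·(-0.0339-0.0391i)  (+0.9161+0.0000i)·(+0.4831+0.0000i)  (+0.1763-0.2220i)·(+0.0339-0.0391i)
Y_1^0(R⁻¹ n̂) = +0.437188+0.000000i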